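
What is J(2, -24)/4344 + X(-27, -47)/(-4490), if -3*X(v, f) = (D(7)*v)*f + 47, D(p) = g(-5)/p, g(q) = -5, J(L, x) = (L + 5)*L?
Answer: -2067787/34132980 ≈ -0.060580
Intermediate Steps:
J(L, x) = L*(5 + L) (J(L, x) = (5 + L)*L = L*(5 + L))
D(p) = -5/p
X(v, f) = -47/3 + 5*f*v/21 (X(v, f) = -(((-5/7)*v)*f + 47)/3 = -(((-5*⅐)*v)*f + 47)/3 = -((-5*v/7)*f + 47)/3 = -(-5*f*v/7 + 47)/3 = -(47 - 5*f*v/7)/3 = -47/3 + 5*f*v/21)
J(2, -24)/4344 + X(-27, -47)/(-4490) = (2*(5 + 2))/4344 + (-47/3 + (5/21)*(-47)*(-27))/(-4490) = (2*7)*(1/4344) + (-47/3 + 2115/7)*(-1/4490) = 14*(1/4344) + (6016/21)*(-1/4490) = 7/2172 - 3008/47145 = -2067787/34132980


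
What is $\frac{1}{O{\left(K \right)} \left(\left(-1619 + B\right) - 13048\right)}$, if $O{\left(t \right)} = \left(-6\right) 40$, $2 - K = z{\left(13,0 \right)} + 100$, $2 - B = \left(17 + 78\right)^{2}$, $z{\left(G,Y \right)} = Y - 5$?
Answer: $\frac{1}{5685600} \approx 1.7588 \cdot 10^{-7}$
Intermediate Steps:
$z{\left(G,Y \right)} = -5 + Y$
$B = -9023$ ($B = 2 - \left(17 + 78\right)^{2} = 2 - 95^{2} = 2 - 9025 = -9023$)
$K = -93$ ($K = 2 - \left(\left(-5 + 0\right) + 100\right) = 2 - \left(-5 + 100\right) = 2 - 95 = -93$)
$O{\left(t \right)} = -240$
$\frac{1}{O{\left(K \right)} \left(\left(-1619 + B\right) - 13048\right)} = \frac{1}{\left(-240\right) \left(\left(-1619 - 9023\right) - 13048\right)} = - \frac{1}{240 \left(-10642 - 13048\right)} = - \frac{1}{240 \left(-23690\right)} = \left(- \frac{1}{240}\right) \left(- \frac{1}{23690}\right) = \frac{1}{5685600}$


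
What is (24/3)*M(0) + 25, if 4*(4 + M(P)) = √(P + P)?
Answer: -7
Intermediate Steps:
M(P) = -4 + √2*√P/4 (M(P) = -4 + √(P + P)/4 = -4 + √(2*P)/4 = -4 + (√2*√P)/4 = -4 + √2*√P/4)
(24/3)*M(0) + 25 = (24/3)*(-4 + √2*√0/4) + 25 = (24*(⅓))*(-4 + (¼)*√2*0) + 25 = 8*(-4 + 0) + 25 = 8*(-4) + 25 = -32 + 25 = -7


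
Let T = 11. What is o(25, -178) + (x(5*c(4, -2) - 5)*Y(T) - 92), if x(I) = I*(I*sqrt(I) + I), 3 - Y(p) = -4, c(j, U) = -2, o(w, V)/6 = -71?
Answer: 1057 + 1575*I*sqrt(15) ≈ 1057.0 + 6099.9*I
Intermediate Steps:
o(w, V) = -426 (o(w, V) = 6*(-71) = -426)
Y(p) = 7 (Y(p) = 3 - 1*(-4) = 3 + 4 = 7)
x(I) = I*(I + I**(3/2)) (x(I) = I*(I**(3/2) + I) = I*(I + I**(3/2)))
o(25, -178) + (x(5*c(4, -2) - 5)*Y(T) - 92) = -426 + (((5*(-2) - 5)**2 + (5*(-2) - 5)**(5/2))*7 - 92) = -426 + (((-10 - 5)**2 + (-10 - 5)**(5/2))*7 - 92) = -426 + (((-15)**2 + (-15)**(5/2))*7 - 92) = -426 + ((225 + 225*I*sqrt(15))*7 - 92) = -426 + ((1575 + 1575*I*sqrt(15)) - 92) = -426 + (1483 + 1575*I*sqrt(15)) = 1057 + 1575*I*sqrt(15)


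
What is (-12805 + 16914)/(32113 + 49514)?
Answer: 587/11661 ≈ 0.050339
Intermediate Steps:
(-12805 + 16914)/(32113 + 49514) = 4109/81627 = 4109*(1/81627) = 587/11661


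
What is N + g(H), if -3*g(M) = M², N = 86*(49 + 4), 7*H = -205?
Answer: 628001/147 ≈ 4272.1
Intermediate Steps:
H = -205/7 (H = (⅐)*(-205) = -205/7 ≈ -29.286)
N = 4558 (N = 86*53 = 4558)
g(M) = -M²/3
N + g(H) = 4558 - (-205/7)²/3 = 4558 - ⅓*42025/49 = 4558 - 42025/147 = 628001/147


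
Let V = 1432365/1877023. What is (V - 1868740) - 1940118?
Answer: -7149312637369/1877023 ≈ -3.8089e+6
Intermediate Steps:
V = 1432365/1877023 (V = 1432365*(1/1877023) = 1432365/1877023 ≈ 0.76310)
(V - 1868740) - 1940118 = (1432365/1877023 - 1868740) - 1940118 = -3507666528655/1877023 - 1940118 = -7149312637369/1877023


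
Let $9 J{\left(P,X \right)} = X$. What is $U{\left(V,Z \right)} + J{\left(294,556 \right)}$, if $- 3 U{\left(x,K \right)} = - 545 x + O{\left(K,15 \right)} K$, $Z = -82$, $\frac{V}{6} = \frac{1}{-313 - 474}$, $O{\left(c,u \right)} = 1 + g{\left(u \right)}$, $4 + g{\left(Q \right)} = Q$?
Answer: $\frac{2750986}{7083} \approx 388.39$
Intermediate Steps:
$g{\left(Q \right)} = -4 + Q$
$J{\left(P,X \right)} = \frac{X}{9}$
$O{\left(c,u \right)} = -3 + u$ ($O{\left(c,u \right)} = 1 + \left(-4 + u\right) = -3 + u$)
$V = - \frac{6}{787}$ ($V = \frac{6}{-313 - 474} = \frac{6}{-787} = 6 \left(- \frac{1}{787}\right) = - \frac{6}{787} \approx -0.0076239$)
$U{\left(x,K \right)} = - 4 K + \frac{545 x}{3}$ ($U{\left(x,K \right)} = - \frac{- 545 x + \left(-3 + 15\right) K}{3} = - \frac{- 545 x + 12 K}{3} = - 4 K + \frac{545 x}{3}$)
$U{\left(V,Z \right)} + J{\left(294,556 \right)} = \left(\left(-4\right) \left(-82\right) + \frac{545}{3} \left(- \frac{6}{787}\right)\right) + \frac{1}{9} \cdot 556 = \left(328 - \frac{1090}{787}\right) + \frac{556}{9} = \frac{257046}{787} + \frac{556}{9} = \frac{2750986}{7083}$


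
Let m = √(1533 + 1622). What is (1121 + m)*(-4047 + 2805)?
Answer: -1392282 - 1242*√3155 ≈ -1.4620e+6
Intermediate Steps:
m = √3155 ≈ 56.169
(1121 + m)*(-4047 + 2805) = (1121 + √3155)*(-4047 + 2805) = (1121 + √3155)*(-1242) = -1392282 - 1242*√3155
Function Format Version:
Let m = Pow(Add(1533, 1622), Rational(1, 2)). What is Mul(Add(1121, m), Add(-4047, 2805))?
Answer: Add(-1392282, Mul(-1242, Pow(3155, Rational(1, 2)))) ≈ -1.4620e+6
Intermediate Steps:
m = Pow(3155, Rational(1, 2)) ≈ 56.169
Mul(Add(1121, m), Add(-4047, 2805)) = Mul(Add(1121, Pow(3155, Rational(1, 2))), Add(-4047, 2805)) = Mul(Add(1121, Pow(3155, Rational(1, 2))), -1242) = Add(-1392282, Mul(-1242, Pow(3155, Rational(1, 2))))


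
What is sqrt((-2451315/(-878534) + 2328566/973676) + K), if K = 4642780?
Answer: sqrt(53081684168232402756057394949)/106925933873 ≈ 2154.7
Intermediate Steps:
sqrt((-2451315/(-878534) + 2328566/973676) + K) = sqrt((-2451315/(-878534) + 2328566/973676) + 4642780) = sqrt((-2451315*(-1/878534) + 2328566*(1/973676)) + 4642780) = sqrt((2451315/878534 + 1164283/486838) + 4642780) = sqrt(554063873273/106925933873 + 4642780) = sqrt(496434141330760213/106925933873) = sqrt(53081684168232402756057394949)/106925933873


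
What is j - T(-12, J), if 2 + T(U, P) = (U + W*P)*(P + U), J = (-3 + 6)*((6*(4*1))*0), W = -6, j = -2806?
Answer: -2948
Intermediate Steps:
J = 0 (J = 3*((6*4)*0) = 3*(24*0) = 3*0 = 0)
T(U, P) = -2 + (P + U)*(U - 6*P) (T(U, P) = -2 + (U - 6*P)*(P + U) = -2 + (P + U)*(U - 6*P))
j - T(-12, J) = -2806 - (-2 + (-12)² - 6*0² - 5*0*(-12)) = -2806 - (-2 + 144 - 6*0 + 0) = -2806 - (-2 + 144 + 0 + 0) = -2806 - 1*142 = -2806 - 142 = -2948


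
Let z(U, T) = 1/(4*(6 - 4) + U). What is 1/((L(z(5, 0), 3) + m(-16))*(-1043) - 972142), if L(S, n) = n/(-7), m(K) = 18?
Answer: -1/990469 ≈ -1.0096e-6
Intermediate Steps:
z(U, T) = 1/(8 + U) (z(U, T) = 1/(4*2 + U) = 1/(8 + U))
L(S, n) = -n/7 (L(S, n) = n*(-1/7) = -n/7)
1/((L(z(5, 0), 3) + m(-16))*(-1043) - 972142) = 1/((-1/7*3 + 18)*(-1043) - 972142) = 1/((-3/7 + 18)*(-1043) - 972142) = 1/((123/7)*(-1043) - 972142) = 1/(-18327 - 972142) = 1/(-990469) = -1/990469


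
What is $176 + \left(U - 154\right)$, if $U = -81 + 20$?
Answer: $-39$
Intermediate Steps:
$U = -61$
$176 + \left(U - 154\right) = 176 - 215 = -39$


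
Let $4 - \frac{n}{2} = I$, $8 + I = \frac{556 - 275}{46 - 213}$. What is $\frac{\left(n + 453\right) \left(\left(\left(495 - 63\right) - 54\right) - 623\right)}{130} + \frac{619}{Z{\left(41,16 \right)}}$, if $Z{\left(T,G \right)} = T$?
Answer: $- \frac{158476291}{178022} \approx -890.21$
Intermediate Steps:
$I = - \frac{1617}{167}$ ($I = -8 + \frac{556 - 275}{46 - 213} = -8 + \frac{281}{-167} = -8 + 281 \left(- \frac{1}{167}\right) = -8 - \frac{281}{167} = - \frac{1617}{167} \approx -9.6826$)
$n = \frac{4570}{167}$ ($n = 8 - - \frac{3234}{167} = 8 + \frac{3234}{167} = \frac{4570}{167} \approx 27.365$)
$\frac{\left(n + 453\right) \left(\left(\left(495 - 63\right) - 54\right) - 623\right)}{130} + \frac{619}{Z{\left(41,16 \right)}} = \frac{\left(\frac{4570}{167} + 453\right) \left(\left(\left(495 - 63\right) - 54\right) - 623\right)}{130} + \frac{619}{41} = \frac{80221 \left(\left(432 - 54\right) - 623\right)}{167} \cdot \frac{1}{130} + 619 \cdot \frac{1}{41} = \frac{80221 \left(378 - 623\right)}{167} \cdot \frac{1}{130} + \frac{619}{41} = \frac{80221}{167} \left(-245\right) \frac{1}{130} + \frac{619}{41} = \left(- \frac{19654145}{167}\right) \frac{1}{130} + \frac{619}{41} = - \frac{3930829}{4342} + \frac{619}{41} = - \frac{158476291}{178022}$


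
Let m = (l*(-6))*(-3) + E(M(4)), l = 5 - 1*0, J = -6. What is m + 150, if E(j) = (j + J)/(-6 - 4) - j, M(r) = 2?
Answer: 1192/5 ≈ 238.40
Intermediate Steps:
l = 5 (l = 5 + 0 = 5)
E(j) = ⅗ - 11*j/10 (E(j) = (j - 6)/(-6 - 4) - j = (-6 + j)/(-10) - j = (-6 + j)*(-⅒) - j = (⅗ - j/10) - j = ⅗ - 11*j/10)
m = 442/5 (m = (5*(-6))*(-3) + (⅗ - 11/10*2) = -30*(-3) + (⅗ - 11/5) = 90 - 8/5 = 442/5 ≈ 88.400)
m + 150 = 442/5 + 150 = 1192/5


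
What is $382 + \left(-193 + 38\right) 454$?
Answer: $-69988$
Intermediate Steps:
$382 + \left(-193 + 38\right) 454 = 382 - 70370 = -69988$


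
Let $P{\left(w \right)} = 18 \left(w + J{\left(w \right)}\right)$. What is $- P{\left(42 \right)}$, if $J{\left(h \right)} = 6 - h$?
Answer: $-108$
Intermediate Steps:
$P{\left(w \right)} = 108$ ($P{\left(w \right)} = 18 \left(w - \left(-6 + w\right)\right) = 18 \cdot 6 = 108$)
$- P{\left(42 \right)} = \left(-1\right) 108 = -108$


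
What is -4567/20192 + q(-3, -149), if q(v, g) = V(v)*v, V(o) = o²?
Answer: -549751/20192 ≈ -27.226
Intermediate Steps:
q(v, g) = v³ (q(v, g) = v²*v = v³)
-4567/20192 + q(-3, -149) = -4567/20192 + (-3)³ = -4567*1/20192 - 27 = -4567/20192 - 27 = -549751/20192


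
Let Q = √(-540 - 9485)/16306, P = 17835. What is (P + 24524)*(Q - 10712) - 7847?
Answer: -453757455 + 211795*I*√401/16306 ≈ -4.5376e+8 + 260.1*I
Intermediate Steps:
Q = 5*I*√401/16306 (Q = √(-10025)*(1/16306) = (5*I*√401)*(1/16306) = 5*I*√401/16306 ≈ 0.0061404*I)
(P + 24524)*(Q - 10712) - 7847 = (17835 + 24524)*(5*I*√401/16306 - 10712) - 7847 = 42359*(-10712 + 5*I*√401/16306) - 7847 = (-453749608 + 211795*I*√401/16306) - 7847 = -453757455 + 211795*I*√401/16306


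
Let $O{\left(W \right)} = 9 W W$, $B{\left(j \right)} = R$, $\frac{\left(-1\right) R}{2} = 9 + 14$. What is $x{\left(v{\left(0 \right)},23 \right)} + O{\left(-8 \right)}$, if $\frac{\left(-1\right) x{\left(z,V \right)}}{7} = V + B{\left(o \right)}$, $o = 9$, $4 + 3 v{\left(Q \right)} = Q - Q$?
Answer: $737$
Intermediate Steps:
$R = -46$ ($R = - 2 \left(9 + 14\right) = \left(-2\right) 23 = -46$)
$v{\left(Q \right)} = - \frac{4}{3}$ ($v{\left(Q \right)} = - \frac{4}{3} + \frac{Q - Q}{3} = - \frac{4}{3} + \frac{1}{3} \cdot 0 = - \frac{4}{3} + 0 = - \frac{4}{3}$)
$B{\left(j \right)} = -46$
$O{\left(W \right)} = 9 W^{2}$
$x{\left(z,V \right)} = 322 - 7 V$ ($x{\left(z,V \right)} = - 7 \left(V - 46\right) = - 7 \left(-46 + V\right) = 322 - 7 V$)
$x{\left(v{\left(0 \right)},23 \right)} + O{\left(-8 \right)} = \left(322 - 161\right) + 9 \left(-8\right)^{2} = \left(322 - 161\right) + 9 \cdot 64 = 161 + 576 = 737$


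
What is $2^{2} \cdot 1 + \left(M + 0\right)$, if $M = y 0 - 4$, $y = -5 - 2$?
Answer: $0$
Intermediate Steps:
$y = -7$ ($y = -5 - 2 = -7$)
$M = -4$ ($M = \left(-7\right) 0 - 4 = 0 - 4 = -4$)
$2^{2} \cdot 1 + \left(M + 0\right) = 2^{2} \cdot 1 + \left(-4 + 0\right) = 4 \cdot 1 - 4 = 4 - 4 = 0$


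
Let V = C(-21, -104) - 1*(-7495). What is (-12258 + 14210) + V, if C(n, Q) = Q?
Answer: 9343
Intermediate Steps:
V = 7391 (V = -104 - 1*(-7495) = -104 + 7495 = 7391)
(-12258 + 14210) + V = (-12258 + 14210) + 7391 = 1952 + 7391 = 9343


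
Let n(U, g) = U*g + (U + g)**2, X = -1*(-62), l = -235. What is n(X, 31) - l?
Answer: 10806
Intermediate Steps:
X = 62
n(U, g) = (U + g)**2 + U*g
n(X, 31) - l = ((62 + 31)**2 + 62*31) - 1*(-235) = (93**2 + 1922) + 235 = (8649 + 1922) + 235 = 10571 + 235 = 10806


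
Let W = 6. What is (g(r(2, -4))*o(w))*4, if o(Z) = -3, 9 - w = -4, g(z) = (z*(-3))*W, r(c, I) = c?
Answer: 432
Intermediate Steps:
g(z) = -18*z (g(z) = (z*(-3))*6 = -3*z*6 = -18*z)
w = 13 (w = 9 - 1*(-4) = 9 + 4 = 13)
(g(r(2, -4))*o(w))*4 = (-18*2*(-3))*4 = -36*(-3)*4 = 108*4 = 432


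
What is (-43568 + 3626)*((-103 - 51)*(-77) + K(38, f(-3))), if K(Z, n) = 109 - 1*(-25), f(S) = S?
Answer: -478984464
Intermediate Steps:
K(Z, n) = 134 (K(Z, n) = 109 + 25 = 134)
(-43568 + 3626)*((-103 - 51)*(-77) + K(38, f(-3))) = (-43568 + 3626)*((-103 - 51)*(-77) + 134) = -39942*(-154*(-77) + 134) = -39942*(11858 + 134) = -39942*11992 = -478984464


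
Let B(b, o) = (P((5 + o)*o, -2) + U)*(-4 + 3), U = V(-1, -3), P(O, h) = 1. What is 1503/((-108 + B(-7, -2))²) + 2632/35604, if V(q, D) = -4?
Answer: 2292517/10903725 ≈ 0.21025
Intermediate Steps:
U = -4
B(b, o) = 3 (B(b, o) = (1 - 4)*(-4 + 3) = -3*(-1) = 3)
1503/((-108 + B(-7, -2))²) + 2632/35604 = 1503/((-108 + 3)²) + 2632/35604 = 1503/((-105)²) + 2632*(1/35604) = 1503/11025 + 658/8901 = 1503*(1/11025) + 658/8901 = 167/1225 + 658/8901 = 2292517/10903725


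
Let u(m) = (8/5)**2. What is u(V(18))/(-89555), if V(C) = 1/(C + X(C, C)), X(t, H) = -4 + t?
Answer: -64/2238875 ≈ -2.8586e-5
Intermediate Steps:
V(C) = 1/(-4 + 2*C) (V(C) = 1/(C + (-4 + C)) = 1/(-4 + 2*C))
u(m) = 64/25 (u(m) = (8*(1/5))**2 = (8/5)**2 = 64/25)
u(V(18))/(-89555) = (64/25)/(-89555) = (64/25)*(-1/89555) = -64/2238875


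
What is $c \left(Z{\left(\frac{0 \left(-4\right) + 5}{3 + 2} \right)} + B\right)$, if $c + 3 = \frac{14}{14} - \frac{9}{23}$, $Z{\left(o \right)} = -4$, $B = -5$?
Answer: $\frac{495}{23} \approx 21.522$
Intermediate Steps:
$c = - \frac{55}{23}$ ($c = -3 + \left(\frac{14}{14} - \frac{9}{23}\right) = -3 + \left(14 \cdot \frac{1}{14} - \frac{9}{23}\right) = -3 + \left(1 - \frac{9}{23}\right) = -3 + \frac{14}{23} = - \frac{55}{23} \approx -2.3913$)
$c \left(Z{\left(\frac{0 \left(-4\right) + 5}{3 + 2} \right)} + B\right) = - \frac{55 \left(-4 - 5\right)}{23} = \left(- \frac{55}{23}\right) \left(-9\right) = \frac{495}{23}$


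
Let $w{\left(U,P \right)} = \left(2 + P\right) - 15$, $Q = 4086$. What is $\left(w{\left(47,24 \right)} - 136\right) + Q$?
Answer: $3961$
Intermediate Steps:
$w{\left(U,P \right)} = -13 + P$
$\left(w{\left(47,24 \right)} - 136\right) + Q = \left(\left(-13 + 24\right) - 136\right) + 4086 = \left(11 - 136\right) + 4086 = -125 + 4086 = 3961$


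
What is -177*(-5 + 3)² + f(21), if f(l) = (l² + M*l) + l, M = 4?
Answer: -162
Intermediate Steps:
f(l) = l² + 5*l (f(l) = (l² + 4*l) + l = l² + 5*l)
-177*(-5 + 3)² + f(21) = -177*(-5 + 3)² + 21*(5 + 21) = -177*(-2)² + 21*26 = -177*4 + 546 = -708 + 546 = -162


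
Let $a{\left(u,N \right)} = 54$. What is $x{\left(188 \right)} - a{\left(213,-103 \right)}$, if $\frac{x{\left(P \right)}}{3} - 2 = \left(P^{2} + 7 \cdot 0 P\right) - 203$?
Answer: $105375$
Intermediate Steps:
$x{\left(P \right)} = -603 + 3 P^{2}$ ($x{\left(P \right)} = 6 + 3 \left(\left(P^{2} + 7 \cdot 0 P\right) - 203\right) = 6 + 3 \left(\left(P^{2} + 0 P\right) - 203\right) = 6 + 3 \left(\left(P^{2} + 0\right) - 203\right) = 6 + 3 \left(P^{2} - 203\right) = 6 + 3 \left(-203 + P^{2}\right) = 6 + \left(-609 + 3 P^{2}\right) = -603 + 3 P^{2}$)
$x{\left(188 \right)} - a{\left(213,-103 \right)} = \left(-603 + 3 \cdot 188^{2}\right) - 54 = \left(-603 + 3 \cdot 35344\right) - 54 = \left(-603 + 106032\right) - 54 = 105429 - 54 = 105375$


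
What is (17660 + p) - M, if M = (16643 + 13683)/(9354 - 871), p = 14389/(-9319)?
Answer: 1395672669939/79053077 ≈ 17655.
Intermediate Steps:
p = -14389/9319 (p = 14389*(-1/9319) = -14389/9319 ≈ -1.5441)
M = 30326/8483 ≈ 3.5749
(17660 + p) - M = (17660 - 14389/9319) - 1*30326/8483 = 164559151/9319 - 30326/8483 = 1395672669939/79053077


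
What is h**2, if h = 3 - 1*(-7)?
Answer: 100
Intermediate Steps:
h = 10 (h = 3 + 7 = 10)
h**2 = 10**2 = 100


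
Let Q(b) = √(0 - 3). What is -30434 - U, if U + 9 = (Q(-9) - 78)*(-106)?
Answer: -38693 + 106*I*√3 ≈ -38693.0 + 183.6*I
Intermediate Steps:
Q(b) = I*√3 (Q(b) = √(-3) = I*√3)
U = 8259 - 106*I*√3 (U = -9 + (I*√3 - 78)*(-106) = -9 + (-78 + I*√3)*(-106) = -9 + (8268 - 106*I*√3) = 8259 - 106*I*√3 ≈ 8259.0 - 183.6*I)
-30434 - U = -30434 - (8259 - 106*I*√3) = -30434 + (-8259 + 106*I*√3) = -38693 + 106*I*√3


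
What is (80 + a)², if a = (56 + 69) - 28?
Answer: 31329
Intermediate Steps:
a = 97 (a = 125 - 28 = 97)
(80 + a)² = (80 + 97)² = 177² = 31329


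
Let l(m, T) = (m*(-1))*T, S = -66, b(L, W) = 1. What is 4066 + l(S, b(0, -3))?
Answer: 4132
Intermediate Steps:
l(m, T) = -T*m (l(m, T) = (-m)*T = -T*m)
4066 + l(S, b(0, -3)) = 4066 - 1*1*(-66) = 4066 + 66 = 4132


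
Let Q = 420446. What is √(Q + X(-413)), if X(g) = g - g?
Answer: √420446 ≈ 648.42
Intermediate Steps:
X(g) = 0
√(Q + X(-413)) = √(420446 + 0) = √420446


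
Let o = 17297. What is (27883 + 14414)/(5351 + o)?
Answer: 42297/22648 ≈ 1.8676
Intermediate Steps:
(27883 + 14414)/(5351 + o) = (27883 + 14414)/(5351 + 17297) = 42297/22648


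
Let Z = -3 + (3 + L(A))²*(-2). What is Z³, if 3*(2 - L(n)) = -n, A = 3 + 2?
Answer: -565609283/729 ≈ -7.7587e+5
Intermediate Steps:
A = 5
L(n) = 2 + n/3 (L(n) = 2 - (-1)*n/3 = 2 + n/3)
Z = -827/9 (Z = -3 + (3 + (2 + (⅓)*5))²*(-2) = -3 + (3 + (2 + 5/3))²*(-2) = -3 + (3 + 11/3)²*(-2) = -3 + (20/3)²*(-2) = -3 + (400/9)*(-2) = -3 - 800/9 = -827/9 ≈ -91.889)
Z³ = (-827/9)³ = -565609283/729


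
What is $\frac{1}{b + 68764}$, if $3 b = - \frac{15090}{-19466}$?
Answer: $\frac{9733}{669282527} \approx 1.4542 \cdot 10^{-5}$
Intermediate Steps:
$b = \frac{2515}{9733}$ ($b = \frac{\left(-15090\right) \frac{1}{-19466}}{3} = \frac{\left(-15090\right) \left(- \frac{1}{19466}\right)}{3} = \frac{1}{3} \cdot \frac{7545}{9733} = \frac{2515}{9733} \approx 0.2584$)
$\frac{1}{b + 68764} = \frac{1}{\frac{2515}{9733} + 68764} = \frac{1}{\frac{669282527}{9733}} = \frac{9733}{669282527}$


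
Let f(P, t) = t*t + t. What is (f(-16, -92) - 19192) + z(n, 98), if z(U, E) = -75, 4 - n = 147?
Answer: -10895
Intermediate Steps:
n = -143 (n = 4 - 1*147 = 4 - 147 = -143)
f(P, t) = t + t² (f(P, t) = t² + t = t + t²)
(f(-16, -92) - 19192) + z(n, 98) = (-92*(1 - 92) - 19192) - 75 = (-92*(-91) - 19192) - 75 = (8372 - 19192) - 75 = -10820 - 75 = -10895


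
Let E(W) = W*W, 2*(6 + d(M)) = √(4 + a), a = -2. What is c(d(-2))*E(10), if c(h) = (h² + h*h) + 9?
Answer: 8200 - 1200*√2 ≈ 6502.9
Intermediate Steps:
d(M) = -6 + √2/2 (d(M) = -6 + √(4 - 2)/2 = -6 + √2/2)
c(h) = 9 + 2*h² (c(h) = (h² + h²) + 9 = 2*h² + 9 = 9 + 2*h²)
E(W) = W²
c(d(-2))*E(10) = (9 + 2*(-6 + √2/2)²)*10² = (9 + 2*(-6 + √2/2)²)*100 = 900 + 200*(-6 + √2/2)²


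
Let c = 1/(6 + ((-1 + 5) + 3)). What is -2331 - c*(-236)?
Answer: -30067/13 ≈ -2312.8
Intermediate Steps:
c = 1/13 (c = 1/(6 + (4 + 3)) = 1/(6 + 7) = 1/13 ≈ 0.076923)
-2331 - c*(-236) = -2331 - (-236)/13 = -2331 - 1*(-236/13) = -2331 + 236/13 = -30067/13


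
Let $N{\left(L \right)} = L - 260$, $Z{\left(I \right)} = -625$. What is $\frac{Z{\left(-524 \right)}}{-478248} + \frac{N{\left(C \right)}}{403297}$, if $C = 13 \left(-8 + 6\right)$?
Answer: $\frac{115281697}{192875983656} \approx 0.0005977$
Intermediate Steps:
$C = -26$ ($C = 13 \left(-2\right) = -26$)
$N{\left(L \right)} = -260 + L$
$\frac{Z{\left(-524 \right)}}{-478248} + \frac{N{\left(C \right)}}{403297} = - \frac{625}{-478248} + \frac{-260 - 26}{403297} = \left(-625\right) \left(- \frac{1}{478248}\right) - \frac{286}{403297} = \frac{625}{478248} - \frac{286}{403297} = \frac{115281697}{192875983656}$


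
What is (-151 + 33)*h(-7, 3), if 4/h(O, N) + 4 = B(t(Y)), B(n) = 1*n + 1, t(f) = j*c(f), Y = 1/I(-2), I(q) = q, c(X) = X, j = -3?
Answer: 944/3 ≈ 314.67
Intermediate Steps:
Y = -½ (Y = 1/(-2) = -½ ≈ -0.50000)
t(f) = -3*f
B(n) = 1 + n (B(n) = n + 1 = 1 + n)
h(O, N) = -8/3 (h(O, N) = 4/(-4 + (1 - 3*(-½))) = 4/(-4 + (1 + 3/2)) = 4/(-4 + 5/2) = 4/(-3/2) = 4*(-⅔) = -8/3)
(-151 + 33)*h(-7, 3) = (-151 + 33)*(-8/3) = -118*(-8/3) = 944/3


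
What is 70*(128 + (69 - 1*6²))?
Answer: 11270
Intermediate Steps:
70*(128 + (69 - 1*6²)) = 70*(128 + (69 - 1*36)) = 70*(128 + (69 - 36)) = 70*(128 + 33) = 70*161 = 11270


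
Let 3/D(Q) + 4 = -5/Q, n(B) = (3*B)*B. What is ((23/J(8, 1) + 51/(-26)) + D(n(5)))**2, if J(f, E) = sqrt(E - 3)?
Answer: -646995281/2515396 + 98463*I*sqrt(2)/1586 ≈ -257.21 + 87.798*I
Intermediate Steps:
J(f, E) = sqrt(-3 + E)
n(B) = 3*B**2
D(Q) = 3/(-4 - 5/Q)
((23/J(8, 1) + 51/(-26)) + D(n(5)))**2 = ((23/(sqrt(-3 + 1)) + 51/(-26)) - 3*3*5**2/(5 + 4*(3*5**2)))**2 = ((23/(sqrt(-2)) + 51*(-1/26)) - 3*3*25/(5 + 4*(3*25)))**2 = ((23/((I*sqrt(2))) - 51/26) - 3*75/(5 + 4*75))**2 = ((23*(-I*sqrt(2)/2) - 51/26) - 3*75/(5 + 300))**2 = ((-23*I*sqrt(2)/2 - 51/26) - 3*75/305)**2 = ((-51/26 - 23*I*sqrt(2)/2) - 3*75*1/305)**2 = ((-51/26 - 23*I*sqrt(2)/2) - 45/61)**2 = (-4281/1586 - 23*I*sqrt(2)/2)**2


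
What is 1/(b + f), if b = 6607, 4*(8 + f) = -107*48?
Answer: 1/5315 ≈ 0.00018815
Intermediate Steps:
f = -1292 (f = -8 + (-107*48)/4 = -8 + (1/4)*(-5136) = -8 - 1284 = -1292)
1/(b + f) = 1/(6607 - 1292) = 1/5315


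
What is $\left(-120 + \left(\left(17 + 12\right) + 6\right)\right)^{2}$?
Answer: $7225$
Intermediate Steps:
$\left(-120 + \left(\left(17 + 12\right) + 6\right)\right)^{2} = \left(-120 + \left(29 + 6\right)\right)^{2} = \left(-120 + 35\right)^{2} = \left(-85\right)^{2} = 7225$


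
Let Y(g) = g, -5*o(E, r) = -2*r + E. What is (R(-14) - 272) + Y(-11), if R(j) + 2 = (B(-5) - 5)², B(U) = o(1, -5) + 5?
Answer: -7004/25 ≈ -280.16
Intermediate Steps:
o(E, r) = -E/5 + 2*r/5 (o(E, r) = -(-2*r + E)/5 = -(E - 2*r)/5 = -E/5 + 2*r/5)
B(U) = 14/5 (B(U) = (-⅕*1 + (⅖)*(-5)) + 5 = (-⅕ - 2) + 5 = -11/5 + 5 = 14/5)
R(j) = 71/25 (R(j) = -2 + (14/5 - 5)² = -2 + (-11/5)² = -2 + 121/25 = 71/25)
(R(-14) - 272) + Y(-11) = (71/25 - 272) - 11 = -6729/25 - 11 = -7004/25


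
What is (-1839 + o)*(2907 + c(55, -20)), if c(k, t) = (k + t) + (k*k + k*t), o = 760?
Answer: -5251493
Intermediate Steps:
c(k, t) = k + t + k**2 + k*t (c(k, t) = (k + t) + (k**2 + k*t) = k + t + k**2 + k*t)
(-1839 + o)*(2907 + c(55, -20)) = (-1839 + 760)*(2907 + (55 - 20 + 55**2 + 55*(-20))) = -1079*(2907 + (55 - 20 + 3025 - 1100)) = -1079*(2907 + 1960) = -1079*4867 = -5251493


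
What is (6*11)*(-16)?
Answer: -1056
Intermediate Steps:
(6*11)*(-16) = 66*(-16) = -1056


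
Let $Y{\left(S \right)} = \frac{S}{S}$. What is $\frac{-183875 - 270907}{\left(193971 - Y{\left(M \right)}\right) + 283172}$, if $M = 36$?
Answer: $- \frac{227391}{238571} \approx -0.95314$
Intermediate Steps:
$Y{\left(S \right)} = 1$
$\frac{-183875 - 270907}{\left(193971 - Y{\left(M \right)}\right) + 283172} = \frac{-183875 - 270907}{\left(193971 - 1\right) + 283172} = - \frac{454782}{\left(193971 - 1\right) + 283172} = - \frac{454782}{193970 + 283172} = - \frac{454782}{477142} = \left(-454782\right) \frac{1}{477142} = - \frac{227391}{238571}$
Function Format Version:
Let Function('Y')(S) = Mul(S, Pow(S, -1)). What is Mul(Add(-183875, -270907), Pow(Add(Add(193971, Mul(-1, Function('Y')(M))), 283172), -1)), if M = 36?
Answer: Rational(-227391, 238571) ≈ -0.95314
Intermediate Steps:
Function('Y')(S) = 1
Mul(Add(-183875, -270907), Pow(Add(Add(193971, Mul(-1, Function('Y')(M))), 283172), -1)) = Mul(Add(-183875, -270907), Pow(Add(Add(193971, Mul(-1, 1)), 283172), -1)) = Mul(-454782, Pow(Add(Add(193971, -1), 283172), -1)) = Mul(-454782, Pow(Add(193970, 283172), -1)) = Mul(-454782, Pow(477142, -1)) = Mul(-454782, Rational(1, 477142)) = Rational(-227391, 238571)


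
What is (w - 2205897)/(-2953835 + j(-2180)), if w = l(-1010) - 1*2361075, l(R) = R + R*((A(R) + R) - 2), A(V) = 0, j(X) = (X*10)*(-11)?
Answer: 3545862/2714035 ≈ 1.3065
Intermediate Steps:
j(X) = -110*X (j(X) = (10*X)*(-11) = -110*X)
l(R) = R + R*(-2 + R) (l(R) = R + R*((0 + R) - 2) = R + R*(R - 2) = R + R*(-2 + R))
w = -1339965 (w = -1010*(-1 - 1010) - 1*2361075 = -1010*(-1011) - 2361075 = 1021110 - 2361075 = -1339965)
(w - 2205897)/(-2953835 + j(-2180)) = (-1339965 - 2205897)/(-2953835 - 110*(-2180)) = -3545862/(-2953835 + 239800) = -3545862/(-2714035) = -3545862*(-1/2714035) = 3545862/2714035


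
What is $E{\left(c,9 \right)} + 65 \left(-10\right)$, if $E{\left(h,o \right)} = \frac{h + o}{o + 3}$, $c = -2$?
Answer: $- \frac{7793}{12} \approx -649.42$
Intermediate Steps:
$E{\left(h,o \right)} = \frac{h + o}{3 + o}$
$E{\left(c,9 \right)} + 65 \left(-10\right) = \frac{-2 + 9}{3 + 9} + 65 \left(-10\right) = \frac{1}{12} \cdot 7 - 650 = \frac{7}{12} - 650 = - \frac{7793}{12}$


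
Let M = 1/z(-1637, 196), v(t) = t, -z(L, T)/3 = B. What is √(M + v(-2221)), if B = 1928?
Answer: I*√18575699190/2892 ≈ 47.128*I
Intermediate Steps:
z(L, T) = -5784 (z(L, T) = -3*1928 = -5784)
M = -1/5784 (M = 1/(-5784) = -1/5784 ≈ -0.00017289)
√(M + v(-2221)) = √(-1/5784 - 2221) = √(-12846265/5784) = I*√18575699190/2892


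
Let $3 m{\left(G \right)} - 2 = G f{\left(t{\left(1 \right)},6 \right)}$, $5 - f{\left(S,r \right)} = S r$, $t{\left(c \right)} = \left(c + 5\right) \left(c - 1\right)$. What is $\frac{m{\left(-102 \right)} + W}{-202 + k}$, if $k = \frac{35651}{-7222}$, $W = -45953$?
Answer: $\frac{999286474}{4483485} \approx 222.88$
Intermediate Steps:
$t{\left(c \right)} = \left(-1 + c\right) \left(5 + c\right)$ ($t{\left(c \right)} = \left(5 + c\right) \left(-1 + c\right) = \left(-1 + c\right) \left(5 + c\right)$)
$f{\left(S,r \right)} = 5 - S r$
$k = - \frac{35651}{7222}$ ($k = 35651 \left(- \frac{1}{7222}\right) = - \frac{35651}{7222} \approx -4.9364$)
$m{\left(G \right)} = \frac{2}{3} + \frac{5 G}{3}$ ($m{\left(G \right)} = \frac{2}{3} + \frac{G \left(5 - \left(-5 + 1^{2} + 4 \cdot 1\right) 6\right)}{3} = \frac{2}{3} + \frac{G \left(5 - \left(-5 + 1 + 4\right) 6\right)}{3} = \frac{2}{3} + \frac{G \left(5 - 0 \cdot 6\right)}{3} = \frac{2}{3} + \frac{G \left(5 + 0\right)}{3} = \frac{2}{3} + \frac{G 5}{3} = \frac{2}{3} + \frac{5 G}{3}$)
$\frac{m{\left(-102 \right)} + W}{-202 + k} = \frac{\left(\frac{2}{3} + \frac{5}{3} \left(-102\right)\right) - 45953}{-202 - \frac{35651}{7222}} = \frac{\left(\frac{2}{3} - 170\right) - 45953}{- \frac{1494495}{7222}} = \left(- \frac{508}{3} - 45953\right) \left(- \frac{7222}{1494495}\right) = \left(- \frac{138367}{3}\right) \left(- \frac{7222}{1494495}\right) = \frac{999286474}{4483485}$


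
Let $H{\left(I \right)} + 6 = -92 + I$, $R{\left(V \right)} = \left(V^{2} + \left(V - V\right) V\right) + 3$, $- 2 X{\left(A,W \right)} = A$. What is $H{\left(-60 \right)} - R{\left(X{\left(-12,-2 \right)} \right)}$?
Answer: $-197$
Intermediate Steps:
$X{\left(A,W \right)} = - \frac{A}{2}$
$R{\left(V \right)} = 3 + V^{2}$ ($R{\left(V \right)} = \left(V^{2} + 0 V\right) + 3 = \left(V^{2} + 0\right) + 3 = V^{2} + 3 = 3 + V^{2}$)
$H{\left(I \right)} = -98 + I$ ($H{\left(I \right)} = -6 + \left(-92 + I\right) = -98 + I$)
$H{\left(-60 \right)} - R{\left(X{\left(-12,-2 \right)} \right)} = \left(-98 - 60\right) - \left(3 + \left(\left(- \frac{1}{2}\right) \left(-12\right)\right)^{2}\right) = -158 - \left(3 + 6^{2}\right) = -158 - \left(3 + 36\right) = -158 - 39 = -197$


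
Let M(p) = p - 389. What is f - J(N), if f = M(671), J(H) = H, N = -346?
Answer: 628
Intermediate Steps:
M(p) = -389 + p
f = 282 (f = -389 + 671 = 282)
f - J(N) = 282 - 1*(-346) = 282 + 346 = 628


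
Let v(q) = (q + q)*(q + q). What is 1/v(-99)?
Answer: 1/39204 ≈ 2.5508e-5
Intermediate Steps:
v(q) = 4*q² (v(q) = (2*q)*(2*q) = 4*q²)
1/v(-99) = 1/(4*(-99)²) = 1/(4*9801) = 1/39204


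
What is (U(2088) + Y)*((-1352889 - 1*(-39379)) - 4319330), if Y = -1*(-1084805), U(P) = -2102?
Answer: -6098692766520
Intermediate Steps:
Y = 1084805
(U(2088) + Y)*((-1352889 - 1*(-39379)) - 4319330) = (-2102 + 1084805)*((-1352889 - 1*(-39379)) - 4319330) = 1082703*((-1352889 + 39379) - 4319330) = 1082703*(-1313510 - 4319330) = 1082703*(-5632840) = -6098692766520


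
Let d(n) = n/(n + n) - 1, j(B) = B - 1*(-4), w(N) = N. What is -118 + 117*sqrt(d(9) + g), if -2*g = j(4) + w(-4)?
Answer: -118 + 117*I*sqrt(10)/2 ≈ -118.0 + 184.99*I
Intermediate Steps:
j(B) = 4 + B (j(B) = B + 4 = 4 + B)
d(n) = -1/2 (d(n) = n/((2*n)) - 1 = (1/(2*n))*n - 1 = 1/2 - 1 = -1/2)
g = -2 (g = -((4 + 4) - 4)/2 = -(8 - 4)/2 = -1/2*4 = -2)
-118 + 117*sqrt(d(9) + g) = -118 + 117*sqrt(-1/2 - 2) = -118 + 117*sqrt(-5/2) = -118 + 117*(I*sqrt(10)/2) = -118 + 117*I*sqrt(10)/2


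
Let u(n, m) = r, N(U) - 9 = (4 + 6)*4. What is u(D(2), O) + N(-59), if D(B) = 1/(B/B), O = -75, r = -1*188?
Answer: -139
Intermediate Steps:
r = -188
N(U) = 49 (N(U) = 9 + (4 + 6)*4 = 9 + 10*4 = 9 + 40 = 49)
D(B) = 1 (D(B) = 1/1 = 1)
u(n, m) = -188
u(D(2), O) + N(-59) = -188 + 49 = -139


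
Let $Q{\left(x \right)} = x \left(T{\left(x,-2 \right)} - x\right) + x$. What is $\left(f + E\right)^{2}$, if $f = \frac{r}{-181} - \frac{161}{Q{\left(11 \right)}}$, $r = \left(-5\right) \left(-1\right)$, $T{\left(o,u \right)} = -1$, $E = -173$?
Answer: $\frac{14140134353569}{479653801} \approx 29480.0$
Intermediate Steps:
$r = 5$
$Q{\left(x \right)} = x + x \left(-1 - x\right)$ ($Q{\left(x \right)} = x \left(-1 - x\right) + x = x + x \left(-1 - x\right)$)
$f = \frac{28536}{21901}$ ($f = \frac{5}{-181} - \frac{161}{\left(-1\right) 11^{2}} = 5 \left(- \frac{1}{181}\right) - \frac{161}{\left(-1\right) 121} = - \frac{5}{181} - \frac{161}{-121} = - \frac{5}{181} - - \frac{161}{121} = - \frac{5}{181} + \frac{161}{121} = \frac{28536}{21901} \approx 1.303$)
$\left(f + E\right)^{2} = \left(\frac{28536}{21901} - 173\right)^{2} = \left(- \frac{3760337}{21901}\right)^{2} = \frac{14140134353569}{479653801}$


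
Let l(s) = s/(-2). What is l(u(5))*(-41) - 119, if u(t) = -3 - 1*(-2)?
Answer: -279/2 ≈ -139.50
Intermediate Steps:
u(t) = -1 (u(t) = -3 + 2 = -1)
l(s) = -s/2 (l(s) = s*(-½) = -s/2)
l(u(5))*(-41) - 119 = -½*(-1)*(-41) - 119 = (½)*(-41) - 119 = -41/2 - 119 = -279/2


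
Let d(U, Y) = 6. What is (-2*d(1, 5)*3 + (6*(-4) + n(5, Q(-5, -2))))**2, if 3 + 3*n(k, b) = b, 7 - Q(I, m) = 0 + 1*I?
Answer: 3249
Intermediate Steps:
Q(I, m) = 7 - I (Q(I, m) = 7 - (0 + 1*I) = 7 - (0 + I) = 7 - I)
n(k, b) = -1 + b/3
(-2*d(1, 5)*3 + (6*(-4) + n(5, Q(-5, -2))))**2 = (-2*6*3 + (6*(-4) + (-1 + (7 - 1*(-5))/3)))**2 = (-12*3 + (-24 + (-1 + (7 + 5)/3)))**2 = (-36 + (-24 + (-1 + (1/3)*12)))**2 = (-36 + (-24 + (-1 + 4)))**2 = (-36 + (-24 + 3))**2 = (-36 - 21)**2 = (-57)**2 = 3249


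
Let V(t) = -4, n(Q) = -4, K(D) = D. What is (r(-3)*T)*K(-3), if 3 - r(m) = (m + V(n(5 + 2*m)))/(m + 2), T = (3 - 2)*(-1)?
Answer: -12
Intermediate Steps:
T = -1 (T = 1*(-1) = -1)
r(m) = 3 - (-4 + m)/(2 + m) (r(m) = 3 - (m - 4)/(m + 2) = 3 - (-4 + m)/(2 + m))
(r(-3)*T)*K(-3) = ((2*(5 - 3)/(2 - 3))*(-1))*(-3) = ((2*2/(-1))*(-1))*(-3) = ((2*(-1)*2)*(-1))*(-3) = -4*(-1)*(-3) = 4*(-3) = -12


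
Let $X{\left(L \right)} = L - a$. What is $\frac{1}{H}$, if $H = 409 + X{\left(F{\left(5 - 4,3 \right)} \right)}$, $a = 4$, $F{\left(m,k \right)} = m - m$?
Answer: $\frac{1}{405} \approx 0.0024691$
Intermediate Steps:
$F{\left(m,k \right)} = 0$
$X{\left(L \right)} = -4 + L$ ($X{\left(L \right)} = L - 4 = -4 + L$)
$H = 405$ ($H = 409 + \left(-4 + 0\right) = 409 - 4 = 405$)
$\frac{1}{H} = \frac{1}{405}$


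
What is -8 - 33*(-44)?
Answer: 1444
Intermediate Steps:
-8 - 33*(-44) = -8 + 1452 = 1444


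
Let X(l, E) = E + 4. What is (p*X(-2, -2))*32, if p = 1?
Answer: 64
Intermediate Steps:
X(l, E) = 4 + E
(p*X(-2, -2))*32 = (1*(4 - 2))*32 = (1*2)*32 = 2*32 = 64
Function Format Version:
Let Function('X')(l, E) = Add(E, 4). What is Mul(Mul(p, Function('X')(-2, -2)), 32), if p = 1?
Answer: 64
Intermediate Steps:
Function('X')(l, E) = Add(4, E)
Mul(Mul(p, Function('X')(-2, -2)), 32) = Mul(Mul(1, Add(4, -2)), 32) = Mul(Mul(1, 2), 32) = Mul(2, 32) = 64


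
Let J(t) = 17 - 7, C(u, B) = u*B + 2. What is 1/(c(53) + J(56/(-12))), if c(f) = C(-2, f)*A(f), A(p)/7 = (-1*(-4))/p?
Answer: -53/2382 ≈ -0.022250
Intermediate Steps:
A(p) = 28/p (A(p) = 7*((-1*(-4))/p) = 7*(4/p) = 28/p)
C(u, B) = 2 + B*u (C(u, B) = B*u + 2 = 2 + B*u)
c(f) = 28*(2 - 2*f)/f (c(f) = (2 + f*(-2))*(28/f) = (2 - 2*f)*(28/f) = 28*(2 - 2*f)/f)
J(t) = 10
1/(c(53) + J(56/(-12))) = 1/((-56 + 56/53) + 10) = 1/(-2912/53 + 10) = 1/(-2382/53) = -53/2382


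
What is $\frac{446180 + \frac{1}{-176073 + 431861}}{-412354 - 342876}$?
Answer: $- \frac{114127489841}{193178771240} \approx -0.59079$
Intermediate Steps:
$\frac{446180 + \frac{1}{-176073 + 431861}}{-412354 - 342876} = \frac{446180 + \frac{1}{255788}}{-755230} = \left(446180 + \frac{1}{255788}\right) \left(- \frac{1}{755230}\right) = \frac{114127489841}{255788} \left(- \frac{1}{755230}\right) = - \frac{114127489841}{193178771240}$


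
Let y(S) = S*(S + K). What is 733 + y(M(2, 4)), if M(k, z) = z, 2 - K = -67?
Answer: 1025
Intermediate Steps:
K = 69 (K = 2 - 1*(-67) = 2 + 67 = 69)
y(S) = S*(69 + S) (y(S) = S*(S + 69) = S*(69 + S))
733 + y(M(2, 4)) = 733 + 4*(69 + 4) = 733 + 4*73 = 733 + 292 = 1025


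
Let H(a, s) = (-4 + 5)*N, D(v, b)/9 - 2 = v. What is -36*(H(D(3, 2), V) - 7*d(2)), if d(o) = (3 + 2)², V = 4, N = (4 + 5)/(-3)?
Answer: 6408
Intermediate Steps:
D(v, b) = 18 + 9*v
N = -3 (N = 9*(-⅓) = -3)
d(o) = 25 (d(o) = 5² = 25)
H(a, s) = -3 (H(a, s) = (-4 + 5)*(-3) = 1*(-3) = -3)
-36*(H(D(3, 2), V) - 7*d(2)) = -36*(-3 - 7*25) = -36*(-3 - 175) = -36*(-178) = 6408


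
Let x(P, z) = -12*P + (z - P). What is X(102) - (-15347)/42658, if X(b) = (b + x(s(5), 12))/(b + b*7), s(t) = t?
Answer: 7306697/17404464 ≈ 0.41982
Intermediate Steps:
x(P, z) = z - 13*P
X(b) = (-53 + b)/(8*b) (X(b) = (b + (12 - 13*5))/(b + b*7) = (b + (12 - 65))/(b + 7*b) = (b - 53)/((8*b)) = (-53 + b)*(1/(8*b)) = (-53 + b)/(8*b))
X(102) - (-15347)/42658 = (⅛)*(-53 + 102)/102 - (-15347)/42658 = (⅛)*(1/102)*49 - (-15347)/42658 = 49/816 - 1*(-15347/42658) = 49/816 + 15347/42658 = 7306697/17404464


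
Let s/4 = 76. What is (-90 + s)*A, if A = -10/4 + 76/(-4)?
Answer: -4601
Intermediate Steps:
s = 304 (s = 4*76 = 304)
A = -43/2 (A = -10*1/4 + 76*(-1/4) = -5/2 - 19 = -43/2 ≈ -21.500)
(-90 + s)*A = (-90 + 304)*(-43/2) = 214*(-43/2) = -4601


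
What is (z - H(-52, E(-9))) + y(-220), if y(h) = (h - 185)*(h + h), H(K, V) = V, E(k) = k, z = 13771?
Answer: 191980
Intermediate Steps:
y(h) = 2*h*(-185 + h) (y(h) = (-185 + h)*(2*h) = 2*h*(-185 + h))
(z - H(-52, E(-9))) + y(-220) = (13771 - 1*(-9)) + 2*(-220)*(-185 - 220) = (13771 + 9) + 2*(-220)*(-405) = 13780 + 178200 = 191980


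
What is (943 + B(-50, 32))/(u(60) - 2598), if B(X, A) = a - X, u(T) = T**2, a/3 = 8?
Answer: 339/334 ≈ 1.0150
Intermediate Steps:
a = 24 (a = 3*8 = 24)
B(X, A) = 24 - X
(943 + B(-50, 32))/(u(60) - 2598) = (943 + (24 - 1*(-50)))/(60**2 - 2598) = (943 + (24 + 50))/(3600 - 2598) = (943 + 74)/1002 = 1017*(1/1002) = 339/334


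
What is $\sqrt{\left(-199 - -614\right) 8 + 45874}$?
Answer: $3 \sqrt{5466} \approx 221.8$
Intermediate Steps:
$\sqrt{\left(-199 - -614\right) 8 + 45874} = \sqrt{\left(-199 + 614\right) 8 + 45874} = \sqrt{415 \cdot 8 + 45874} = \sqrt{3320 + 45874} = \sqrt{49194} = 3 \sqrt{5466}$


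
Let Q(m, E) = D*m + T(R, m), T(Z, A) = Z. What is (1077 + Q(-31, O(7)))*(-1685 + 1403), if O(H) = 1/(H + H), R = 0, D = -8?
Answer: -373650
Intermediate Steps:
O(H) = 1/(2*H)
Q(m, E) = -8*m (Q(m, E) = -8*m + 0 = -8*m)
(1077 + Q(-31, O(7)))*(-1685 + 1403) = (1077 - 8*(-31))*(-1685 + 1403) = (1077 + 248)*(-282) = 1325*(-282) = -373650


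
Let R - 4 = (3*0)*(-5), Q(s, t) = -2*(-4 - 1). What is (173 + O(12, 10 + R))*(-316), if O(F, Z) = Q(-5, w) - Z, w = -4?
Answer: -53404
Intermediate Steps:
Q(s, t) = 10 (Q(s, t) = -2*(-5) = 10)
R = 4 (R = 4 + (3*0)*(-5) = 4 + 0*(-5) = 4 + 0 = 4)
O(F, Z) = 10 - Z
(173 + O(12, 10 + R))*(-316) = (173 + (10 - (10 + 4)))*(-316) = (173 + (10 - 1*14))*(-316) = (173 + (10 - 14))*(-316) = (173 - 4)*(-316) = 169*(-316) = -53404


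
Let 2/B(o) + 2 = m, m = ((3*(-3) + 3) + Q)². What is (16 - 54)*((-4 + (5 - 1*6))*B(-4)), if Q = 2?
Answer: 190/7 ≈ 27.143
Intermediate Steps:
m = 16 (m = ((3*(-3) + 3) + 2)² = ((-9 + 3) + 2)² = (-6 + 2)² = (-4)² = 16)
B(o) = ⅐ (B(o) = 2/(-2 + 16) = 2/14 = 2*(1/14) = ⅐)
(16 - 54)*((-4 + (5 - 1*6))*B(-4)) = (16 - 54)*((-4 + (5 - 1*6))*(⅐)) = -38*(-4 + (5 - 6))/7 = -38*(-4 - 1)/7 = -(-190)/7 = -38*(-5/7) = 190/7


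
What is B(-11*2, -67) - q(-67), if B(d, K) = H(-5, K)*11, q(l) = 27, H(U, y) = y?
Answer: -764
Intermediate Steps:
B(d, K) = 11*K (B(d, K) = K*11 = 11*K)
B(-11*2, -67) - q(-67) = 11*(-67) - 1*27 = -737 - 27 = -764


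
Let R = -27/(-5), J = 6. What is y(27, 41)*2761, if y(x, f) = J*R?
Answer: 447282/5 ≈ 89456.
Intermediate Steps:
R = 27/5 (R = -27*(-⅕) = 27/5 ≈ 5.4000)
y(x, f) = 162/5 (y(x, f) = 6*(27/5) = 162/5)
y(27, 41)*2761 = (162/5)*2761 = 447282/5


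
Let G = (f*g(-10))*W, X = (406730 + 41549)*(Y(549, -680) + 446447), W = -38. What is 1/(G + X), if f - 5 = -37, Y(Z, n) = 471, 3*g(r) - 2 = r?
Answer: 3/601031852638 ≈ 4.9914e-12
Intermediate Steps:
g(r) = 2/3 + r/3
f = -32 (f = 5 - 37 = -32)
X = 200343954122 (X = (406730 + 41549)*(471 + 446447) = 448279*446918 = 200343954122)
G = -9728/3 (G = -32*(2/3 + (1/3)*(-10))*(-38) = -32*(2/3 - 10/3)*(-38) = -32*(-8/3)*(-38) = (256/3)*(-38) = -9728/3 ≈ -3242.7)
1/(G + X) = 1/(-9728/3 + 200343954122) = 1/(601031852638/3) = 3/601031852638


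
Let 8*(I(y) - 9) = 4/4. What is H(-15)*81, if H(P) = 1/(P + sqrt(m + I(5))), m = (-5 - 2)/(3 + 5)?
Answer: -1620/289 - 54*sqrt(33)/289 ≈ -6.6789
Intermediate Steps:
I(y) = 73/8 (I(y) = 9 + (4/4)/8 = 9 + (4*(1/4))/8 = 9 + (1/8)*1 = 9 + 1/8 = 73/8)
m = -7/8 ≈ -0.87500
H(P) = 1/(P + sqrt(33)/2) (H(P) = 1/(P + sqrt(-7/8 + 73/8)) = 1/(P + sqrt(33/4)) = 1/(P + sqrt(33)/2))
H(-15)*81 = (2/(sqrt(33) + 2*(-15)))*81 = (2/(sqrt(33) - 30))*81 = (2/(-30 + sqrt(33)))*81 = 162/(-30 + sqrt(33))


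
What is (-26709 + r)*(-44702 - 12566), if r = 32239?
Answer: -316692040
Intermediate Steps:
(-26709 + r)*(-44702 - 12566) = (-26709 + 32239)*(-44702 - 12566) = 5530*(-57268) = -316692040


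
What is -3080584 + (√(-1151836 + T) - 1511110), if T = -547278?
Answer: -4591694 + I*√1699114 ≈ -4.5917e+6 + 1303.5*I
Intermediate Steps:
-3080584 + (√(-1151836 + T) - 1511110) = -3080584 + (√(-1151836 - 547278) - 1511110) = -3080584 + (√(-1699114) - 1511110) = -3080584 + (I*√1699114 - 1511110) = -3080584 + (-1511110 + I*√1699114) = -4591694 + I*√1699114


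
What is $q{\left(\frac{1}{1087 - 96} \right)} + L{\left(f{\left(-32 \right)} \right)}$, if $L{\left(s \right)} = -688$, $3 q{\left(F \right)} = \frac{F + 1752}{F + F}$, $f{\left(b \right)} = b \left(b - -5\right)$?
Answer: $\frac{1732105}{6} \approx 2.8868 \cdot 10^{5}$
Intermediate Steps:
$f{\left(b \right)} = b \left(5 + b\right)$ ($f{\left(b \right)} = b \left(b + 5\right) = b \left(5 + b\right)$)
$q{\left(F \right)} = \frac{1752 + F}{6 F}$ ($q{\left(F \right)} = \frac{\left(F + 1752\right) \frac{1}{F + F}}{3} = \frac{\left(1752 + F\right) \frac{1}{2 F}}{3} = \frac{\frac{1}{2} \frac{1}{F} \left(1752 + F\right)}{3} = \frac{1752 + F}{6 F}$)
$q{\left(\frac{1}{1087 - 96} \right)} + L{\left(f{\left(-32 \right)} \right)} = \frac{1752 + \frac{1}{1087 - 96}}{6 \frac{1}{1087 - 96}} - 688 = \frac{1752 + \frac{1}{991}}{6 \cdot \frac{1}{991}} - 688 = \frac{\frac{1}{\frac{1}{991}} \left(1752 + \frac{1}{991}\right)}{6} - 688 = \frac{1}{6} \cdot 991 \cdot \frac{1736233}{991} - 688 = \frac{1736233}{6} - 688 = \frac{1732105}{6}$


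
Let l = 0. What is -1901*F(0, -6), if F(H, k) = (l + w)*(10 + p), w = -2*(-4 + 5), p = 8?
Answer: 68436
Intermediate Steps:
w = -2 (w = -2*1 = -2)
F(H, k) = -36 (F(H, k) = (0 - 2)*(10 + 8) = -2*18 = -36)
-1901*F(0, -6) = -1901*(-36) = 68436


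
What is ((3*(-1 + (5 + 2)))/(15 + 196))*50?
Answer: 900/211 ≈ 4.2654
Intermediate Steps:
((3*(-1 + (5 + 2)))/(15 + 196))*50 = ((3*(-1 + 7))/211)*50 = ((3*6)*(1/211))*50 = (18*(1/211))*50 = (18/211)*50 = 900/211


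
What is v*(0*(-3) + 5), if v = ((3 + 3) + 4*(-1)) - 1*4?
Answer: -10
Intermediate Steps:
v = -2 (v = (6 - 4) - 4 = 2 - 4 = -2)
v*(0*(-3) + 5) = -2*(0*(-3) + 5) = -2*(0 + 5) = -2*5 = -10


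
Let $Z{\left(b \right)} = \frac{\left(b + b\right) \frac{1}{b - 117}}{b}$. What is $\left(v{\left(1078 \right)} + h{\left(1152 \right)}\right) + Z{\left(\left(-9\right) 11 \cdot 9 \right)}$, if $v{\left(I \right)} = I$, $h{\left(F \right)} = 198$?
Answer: $\frac{643103}{504} \approx 1276.0$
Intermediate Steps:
$Z{\left(b \right)} = \frac{2}{-117 + b}$ ($Z{\left(b \right)} = \frac{2 b \frac{1}{-117 + b}}{b} = \frac{2}{-117 + b}$)
$\left(v{\left(1078 \right)} + h{\left(1152 \right)}\right) + Z{\left(\left(-9\right) 11 \cdot 9 \right)} = \left(1078 + 198\right) + \frac{2}{-117 + \left(-9\right) 11 \cdot 9} = 1276 + \frac{2}{-117 - 891} = 1276 + \frac{2}{-1008} = 1276 + 2 \left(- \frac{1}{1008}\right) = 1276 - \frac{1}{504} = \frac{643103}{504}$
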